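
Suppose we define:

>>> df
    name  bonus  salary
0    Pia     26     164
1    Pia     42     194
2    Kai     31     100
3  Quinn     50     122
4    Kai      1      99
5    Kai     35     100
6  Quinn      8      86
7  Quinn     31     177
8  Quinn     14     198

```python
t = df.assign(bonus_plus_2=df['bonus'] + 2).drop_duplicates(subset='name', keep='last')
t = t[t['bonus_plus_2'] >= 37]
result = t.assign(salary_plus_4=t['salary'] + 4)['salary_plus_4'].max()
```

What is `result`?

198

add column bonus_plus_2 = df['bonus'] + 2:
    name  bonus  salary  bonus_plus_2
0    Pia     26     164            28
1    Pia     42     194            44
2    Kai     31     100            33
3  Quinn     50     122            52
4    Kai      1      99             3
5    Kai     35     100            37
6  Quinn      8      86            10
7  Quinn     31     177            33
8  Quinn     14     198            16
drop duplicate name (keep=last):
    name  bonus  salary  bonus_plus_2
1    Pia     42     194            44
5    Kai     35     100            37
8  Quinn     14     198            16
filter rows where bonus_plus_2 >= 37:
  name  bonus  salary  bonus_plus_2
1  Pia     42     194            44
5  Kai     35     100            37
add column salary_plus_4 = t['salary'] + 4:
  name  bonus  salary  bonus_plus_2  salary_plus_4
1  Pia     42     194            44            198
5  Kai     35     100            37            104
Taking the max of column 'salary_plus_4' gives 198.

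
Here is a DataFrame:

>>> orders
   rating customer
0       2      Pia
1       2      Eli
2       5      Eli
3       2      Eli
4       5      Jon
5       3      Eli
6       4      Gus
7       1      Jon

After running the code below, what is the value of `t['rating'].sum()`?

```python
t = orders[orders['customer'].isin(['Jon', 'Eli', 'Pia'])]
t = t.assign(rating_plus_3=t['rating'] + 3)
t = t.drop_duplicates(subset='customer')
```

filter rows where customer in ['Jon', 'Eli', 'Pia']:
   rating customer
0       2      Pia
1       2      Eli
2       5      Eli
3       2      Eli
4       5      Jon
5       3      Eli
7       1      Jon
add column rating_plus_3 = t['rating'] + 3:
   rating customer  rating_plus_3
0       2      Pia              5
1       2      Eli              5
2       5      Eli              8
3       2      Eli              5
4       5      Jon              8
5       3      Eli              6
7       1      Jon              4
drop duplicate customer (keep=first):
   rating customer  rating_plus_3
0       2      Pia              5
1       2      Eli              5
4       5      Jon              8

9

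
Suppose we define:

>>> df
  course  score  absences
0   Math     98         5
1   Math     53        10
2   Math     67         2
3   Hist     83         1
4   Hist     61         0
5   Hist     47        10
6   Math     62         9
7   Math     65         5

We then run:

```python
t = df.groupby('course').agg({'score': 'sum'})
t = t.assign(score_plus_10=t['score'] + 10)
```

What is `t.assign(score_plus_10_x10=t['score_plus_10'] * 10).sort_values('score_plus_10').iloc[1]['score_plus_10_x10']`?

group by course, sum of score:
        score
course       
Hist      191
Math      345
add column score_plus_10 = t['score'] + 10:
        score  score_plus_10
course                      
Hist      191            201
Math      345            355
add column score_plus_10_x10 = t['score_plus_10'] * 10:
        score  score_plus_10  score_plus_10_x10
course                                         
Hist      191            201               2010
Math      345            355               3550
sort by score_plus_10:
        score  score_plus_10  score_plus_10_x10
course                                         
Hist      191            201               2010
Math      345            355               3550

3550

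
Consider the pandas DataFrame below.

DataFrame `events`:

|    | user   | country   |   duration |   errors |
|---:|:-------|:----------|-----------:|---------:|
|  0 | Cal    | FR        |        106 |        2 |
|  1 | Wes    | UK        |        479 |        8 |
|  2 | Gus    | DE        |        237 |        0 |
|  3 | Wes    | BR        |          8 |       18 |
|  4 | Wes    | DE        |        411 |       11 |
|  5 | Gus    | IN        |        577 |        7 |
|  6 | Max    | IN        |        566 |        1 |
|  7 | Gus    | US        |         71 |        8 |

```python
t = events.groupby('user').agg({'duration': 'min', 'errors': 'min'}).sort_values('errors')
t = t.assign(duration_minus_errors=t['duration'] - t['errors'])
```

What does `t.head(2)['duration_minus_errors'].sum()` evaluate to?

636

group by user: min(duration), min(errors):
      duration  errors
user                  
Cal        106       2
Gus         71       0
Max        566       1
Wes          8       8
sort by errors:
      duration  errors
user                  
Gus         71       0
Max        566       1
Cal        106       2
Wes          8       8
add column duration_minus_errors = t['duration'] - t['errors']:
      duration  errors  duration_minus_errors
user                                         
Gus         71       0                     71
Max        566       1                    565
Cal        106       2                    104
Wes          8       8                      0
take first 2 rows:
      duration  errors  duration_minus_errors
user                                         
Gus         71       0                     71
Max        566       1                    565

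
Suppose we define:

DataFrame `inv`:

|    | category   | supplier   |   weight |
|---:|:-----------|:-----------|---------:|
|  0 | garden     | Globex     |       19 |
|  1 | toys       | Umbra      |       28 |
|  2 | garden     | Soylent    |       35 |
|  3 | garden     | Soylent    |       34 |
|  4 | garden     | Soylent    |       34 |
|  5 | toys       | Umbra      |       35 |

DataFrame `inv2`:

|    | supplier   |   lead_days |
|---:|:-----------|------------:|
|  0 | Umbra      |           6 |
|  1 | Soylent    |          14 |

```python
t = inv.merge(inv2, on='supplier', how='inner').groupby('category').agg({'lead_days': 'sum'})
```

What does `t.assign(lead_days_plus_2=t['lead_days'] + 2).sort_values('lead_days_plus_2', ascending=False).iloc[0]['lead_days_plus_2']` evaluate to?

44

merge on 'supplier' (how='inner') → 5 rows:
  category supplier  weight  lead_days
0     toys    Umbra      28          6
1   garden  Soylent      35         14
2   garden  Soylent      34         14
3   garden  Soylent      34         14
4     toys    Umbra      35          6
group by category, sum of lead_days:
          lead_days
category           
garden           42
toys             12
add column lead_days_plus_2 = t['lead_days'] + 2:
          lead_days  lead_days_plus_2
category                             
garden           42                44
toys             12                14
sort by lead_days_plus_2 descending:
          lead_days  lead_days_plus_2
category                             
garden           42                44
toys             12                14
So iloc[0]['lead_days_plus_2'] = 44.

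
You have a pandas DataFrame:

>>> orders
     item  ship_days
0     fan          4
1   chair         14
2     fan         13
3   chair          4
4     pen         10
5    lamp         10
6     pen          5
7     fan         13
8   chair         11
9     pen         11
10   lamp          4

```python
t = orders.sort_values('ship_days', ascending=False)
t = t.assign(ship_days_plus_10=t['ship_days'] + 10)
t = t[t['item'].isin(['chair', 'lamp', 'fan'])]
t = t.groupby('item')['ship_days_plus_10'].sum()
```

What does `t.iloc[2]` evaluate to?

34

sort by ship_days descending:
     item  ship_days
1   chair         14
2     fan         13
7     fan         13
8   chair         11
9     pen         11
4     pen         10
5    lamp         10
6     pen          5
0     fan          4
3   chair          4
10   lamp          4
add column ship_days_plus_10 = t['ship_days'] + 10:
     item  ship_days  ship_days_plus_10
1   chair         14                 24
2     fan         13                 23
7     fan         13                 23
8   chair         11                 21
9     pen         11                 21
4     pen         10                 20
5    lamp         10                 20
6     pen          5                 15
0     fan          4                 14
3   chair          4                 14
10   lamp          4                 14
filter rows where item in ['chair', 'lamp', 'fan']:
     item  ship_days  ship_days_plus_10
1   chair         14                 24
2     fan         13                 23
7     fan         13                 23
8   chair         11                 21
5    lamp         10                 20
0     fan          4                 14
3   chair          4                 14
10   lamp          4                 14
group by item, sum of ship_days_plus_10:
item
chair    59
fan      60
lamp     34
Name: ship_days_plus_10, dtype: int64
Reading off the value at position 2, we get 34.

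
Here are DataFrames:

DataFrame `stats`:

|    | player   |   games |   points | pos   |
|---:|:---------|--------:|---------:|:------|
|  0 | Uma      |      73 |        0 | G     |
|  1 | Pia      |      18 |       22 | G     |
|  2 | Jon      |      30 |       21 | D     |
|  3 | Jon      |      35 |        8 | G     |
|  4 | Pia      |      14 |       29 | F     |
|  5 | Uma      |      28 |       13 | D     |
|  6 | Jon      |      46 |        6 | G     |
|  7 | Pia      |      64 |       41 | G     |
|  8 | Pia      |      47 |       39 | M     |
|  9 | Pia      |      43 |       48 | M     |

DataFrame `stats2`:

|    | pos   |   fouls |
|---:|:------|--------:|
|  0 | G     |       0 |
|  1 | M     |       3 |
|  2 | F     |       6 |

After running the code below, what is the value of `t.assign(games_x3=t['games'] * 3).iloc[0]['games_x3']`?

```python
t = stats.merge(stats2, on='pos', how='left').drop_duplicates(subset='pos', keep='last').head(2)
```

merge on 'pos' (how='left') → 10 rows:
  player  games  points pos  fouls
0    Uma     73       0   G    0.0
1    Pia     18      22   G    0.0
2    Jon     30      21   D    NaN
3    Jon     35       8   G    0.0
4    Pia     14      29   F    6.0
5    Uma     28      13   D    NaN
6    Jon     46       6   G    0.0
7    Pia     64      41   G    0.0
8    Pia     47      39   M    3.0
9    Pia     43      48   M    3.0
drop duplicate pos (keep=last):
  player  games  points pos  fouls
4    Pia     14      29   F    6.0
5    Uma     28      13   D    NaN
7    Pia     64      41   G    0.0
9    Pia     43      48   M    3.0
take first 2 rows:
  player  games  points pos  fouls
4    Pia     14      29   F    6.0
5    Uma     28      13   D    NaN
add column games_x3 = t['games'] * 3:
  player  games  points pos  fouls  games_x3
4    Pia     14      29   F    6.0        42
5    Uma     28      13   D    NaN        84

42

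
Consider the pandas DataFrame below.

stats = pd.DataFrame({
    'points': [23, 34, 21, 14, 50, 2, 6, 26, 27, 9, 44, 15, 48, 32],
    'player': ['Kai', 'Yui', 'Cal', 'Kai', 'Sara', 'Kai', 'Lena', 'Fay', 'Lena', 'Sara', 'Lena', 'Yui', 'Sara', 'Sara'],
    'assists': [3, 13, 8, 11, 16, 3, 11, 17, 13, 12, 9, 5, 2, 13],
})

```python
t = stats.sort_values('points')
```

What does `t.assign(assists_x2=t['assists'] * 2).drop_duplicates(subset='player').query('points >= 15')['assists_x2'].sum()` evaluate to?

60

sort by points:
    points player  assists
5        2    Kai        3
6        6   Lena       11
9        9   Sara       12
3       14    Kai       11
11      15    Yui        5
2       21    Cal        8
0       23    Kai        3
7       26    Fay       17
8       27   Lena       13
13      32   Sara       13
1       34    Yui       13
10      44   Lena        9
12      48   Sara        2
4       50   Sara       16
add column assists_x2 = t['assists'] * 2:
    points player  assists  assists_x2
5        2    Kai        3           6
6        6   Lena       11          22
9        9   Sara       12          24
3       14    Kai       11          22
11      15    Yui        5          10
2       21    Cal        8          16
0       23    Kai        3           6
7       26    Fay       17          34
8       27   Lena       13          26
13      32   Sara       13          26
1       34    Yui       13          26
10      44   Lena        9          18
12      48   Sara        2           4
4       50   Sara       16          32
drop duplicate player (keep=first):
    points player  assists  assists_x2
5        2    Kai        3           6
6        6   Lena       11          22
9        9   Sara       12          24
11      15    Yui        5          10
2       21    Cal        8          16
7       26    Fay       17          34
filter rows where points >= 15:
    points player  assists  assists_x2
11      15    Yui        5          10
2       21    Cal        8          16
7       26    Fay       17          34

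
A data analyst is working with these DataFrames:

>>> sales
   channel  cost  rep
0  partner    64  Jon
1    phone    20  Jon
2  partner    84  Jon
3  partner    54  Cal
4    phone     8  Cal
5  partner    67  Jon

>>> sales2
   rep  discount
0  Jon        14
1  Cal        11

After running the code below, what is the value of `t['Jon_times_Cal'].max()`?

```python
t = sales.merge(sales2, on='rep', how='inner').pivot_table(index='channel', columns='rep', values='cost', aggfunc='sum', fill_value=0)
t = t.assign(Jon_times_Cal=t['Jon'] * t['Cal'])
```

merge on 'rep' (how='inner') → 6 rows:
   channel  cost  rep  discount
0  partner    64  Jon        14
1    phone    20  Jon        14
2  partner    84  Jon        14
3  partner    54  Cal        11
4    phone     8  Cal        11
5  partner    67  Jon        14
pivot: rows=channel, cols=rep, sum(cost):
rep      Cal  Jon
channel          
partner   54  215
phone      8   20
add column Jon_times_Cal = t['Jon'] * t['Cal']:
rep      Cal  Jon  Jon_times_Cal
channel                         
partner   54  215          11610
phone      8   20            160

11610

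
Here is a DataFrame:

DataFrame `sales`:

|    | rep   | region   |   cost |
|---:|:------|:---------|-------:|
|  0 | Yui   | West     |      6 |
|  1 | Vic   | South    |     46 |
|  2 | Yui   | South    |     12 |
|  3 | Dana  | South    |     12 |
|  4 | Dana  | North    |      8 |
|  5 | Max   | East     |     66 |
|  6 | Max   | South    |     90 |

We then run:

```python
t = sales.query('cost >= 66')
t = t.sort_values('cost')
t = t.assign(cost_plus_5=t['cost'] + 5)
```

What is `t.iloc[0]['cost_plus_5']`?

filter rows where cost >= 66:
   rep region  cost
5  Max   East    66
6  Max  South    90
sort by cost:
   rep region  cost
5  Max   East    66
6  Max  South    90
add column cost_plus_5 = t['cost'] + 5:
   rep region  cost  cost_plus_5
5  Max   East    66           71
6  Max  South    90           95

71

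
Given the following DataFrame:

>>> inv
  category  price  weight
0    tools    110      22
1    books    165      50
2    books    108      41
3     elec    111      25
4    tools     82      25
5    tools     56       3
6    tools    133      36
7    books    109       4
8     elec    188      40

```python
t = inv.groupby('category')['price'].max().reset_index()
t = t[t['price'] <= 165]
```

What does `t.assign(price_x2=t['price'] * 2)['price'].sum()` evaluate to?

298

group by category, max of price:
category
books    165
elec     188
tools    133
Name: price, dtype: int64
reset_index():
  category  price
0    books    165
1     elec    188
2    tools    133
filter rows where price <= 165:
  category  price
0    books    165
2    tools    133
add column price_x2 = t['price'] * 2:
  category  price  price_x2
0    books    165       330
2    tools    133       266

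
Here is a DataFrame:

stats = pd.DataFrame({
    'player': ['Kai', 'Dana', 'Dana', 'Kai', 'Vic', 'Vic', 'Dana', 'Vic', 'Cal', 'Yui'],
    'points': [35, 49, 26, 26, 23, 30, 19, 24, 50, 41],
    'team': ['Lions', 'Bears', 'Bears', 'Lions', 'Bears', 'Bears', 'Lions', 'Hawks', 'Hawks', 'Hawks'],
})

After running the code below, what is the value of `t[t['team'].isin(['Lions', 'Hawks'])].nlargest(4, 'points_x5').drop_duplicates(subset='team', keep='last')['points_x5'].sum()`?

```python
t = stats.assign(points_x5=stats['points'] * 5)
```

335

add column points_x5 = stats['points'] * 5:
  player  points   team  points_x5
0    Kai      35  Lions        175
1   Dana      49  Bears        245
2   Dana      26  Bears        130
3    Kai      26  Lions        130
4    Vic      23  Bears        115
5    Vic      30  Bears        150
6   Dana      19  Lions         95
7    Vic      24  Hawks        120
8    Cal      50  Hawks        250
9    Yui      41  Hawks        205
filter rows where team in ['Lions', 'Hawks']:
  player  points   team  points_x5
0    Kai      35  Lions        175
3    Kai      26  Lions        130
6   Dana      19  Lions         95
7    Vic      24  Hawks        120
8    Cal      50  Hawks        250
9    Yui      41  Hawks        205
take 4 rows with largest points_x5:
  player  points   team  points_x5
8    Cal      50  Hawks        250
9    Yui      41  Hawks        205
0    Kai      35  Lions        175
3    Kai      26  Lions        130
drop duplicate team (keep=last):
  player  points   team  points_x5
9    Yui      41  Hawks        205
3    Kai      26  Lions        130
So sum() = 335.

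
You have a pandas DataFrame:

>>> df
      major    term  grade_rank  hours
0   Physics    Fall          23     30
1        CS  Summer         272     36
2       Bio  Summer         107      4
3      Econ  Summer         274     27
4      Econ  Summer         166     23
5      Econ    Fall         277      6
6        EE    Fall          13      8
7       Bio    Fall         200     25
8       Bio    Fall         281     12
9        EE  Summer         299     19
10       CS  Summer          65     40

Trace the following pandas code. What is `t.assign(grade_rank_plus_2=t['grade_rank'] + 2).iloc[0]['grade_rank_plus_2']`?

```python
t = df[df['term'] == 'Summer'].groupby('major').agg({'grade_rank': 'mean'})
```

109.0

filter rows where term == 'Summer':
   major    term  grade_rank  hours
1     CS  Summer         272     36
2    Bio  Summer         107      4
3   Econ  Summer         274     27
4   Econ  Summer         166     23
9     EE  Summer         299     19
10    CS  Summer          65     40
group by major, mean of grade_rank:
       grade_rank
major            
Bio         107.0
CS          168.5
EE          299.0
Econ        220.0
add column grade_rank_plus_2 = t['grade_rank'] + 2:
       grade_rank  grade_rank_plus_2
major                               
Bio         107.0              109.0
CS          168.5              170.5
EE          299.0              301.0
Econ        220.0              222.0
Reading off the value at position 0, column 'grade_rank_plus_2', we get 109.0.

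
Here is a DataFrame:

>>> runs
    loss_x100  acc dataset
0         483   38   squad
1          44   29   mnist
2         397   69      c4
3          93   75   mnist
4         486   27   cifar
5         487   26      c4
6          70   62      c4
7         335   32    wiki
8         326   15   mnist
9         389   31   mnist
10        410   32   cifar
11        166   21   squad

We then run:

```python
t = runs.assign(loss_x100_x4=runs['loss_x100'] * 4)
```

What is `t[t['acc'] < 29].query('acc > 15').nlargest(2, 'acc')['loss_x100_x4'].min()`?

1944

add column loss_x100_x4 = runs['loss_x100'] * 4:
    loss_x100  acc dataset  loss_x100_x4
0         483   38   squad          1932
1          44   29   mnist           176
2         397   69      c4          1588
3          93   75   mnist           372
4         486   27   cifar          1944
5         487   26      c4          1948
6          70   62      c4           280
7         335   32    wiki          1340
8         326   15   mnist          1304
9         389   31   mnist          1556
10        410   32   cifar          1640
11        166   21   squad           664
filter rows where acc < 29:
    loss_x100  acc dataset  loss_x100_x4
4         486   27   cifar          1944
5         487   26      c4          1948
8         326   15   mnist          1304
11        166   21   squad           664
filter rows where acc > 15:
    loss_x100  acc dataset  loss_x100_x4
4         486   27   cifar          1944
5         487   26      c4          1948
11        166   21   squad           664
take 2 rows with largest acc:
   loss_x100  acc dataset  loss_x100_x4
4        486   27   cifar          1944
5        487   26      c4          1948
Finally, min of column 'loss_x100_x4' = 1944.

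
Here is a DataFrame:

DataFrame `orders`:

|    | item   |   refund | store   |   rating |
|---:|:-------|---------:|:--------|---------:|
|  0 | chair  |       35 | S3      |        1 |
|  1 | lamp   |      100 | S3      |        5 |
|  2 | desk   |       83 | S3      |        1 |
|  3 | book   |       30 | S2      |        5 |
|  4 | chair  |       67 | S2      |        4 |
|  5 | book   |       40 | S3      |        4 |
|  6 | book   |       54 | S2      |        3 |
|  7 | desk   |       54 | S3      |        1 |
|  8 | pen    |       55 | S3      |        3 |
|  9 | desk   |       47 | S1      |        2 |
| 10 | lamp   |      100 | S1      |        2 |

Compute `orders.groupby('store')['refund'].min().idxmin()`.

S2

group by store, min of refund:
store
S1    47
S2    30
S3    35
Name: refund, dtype: int64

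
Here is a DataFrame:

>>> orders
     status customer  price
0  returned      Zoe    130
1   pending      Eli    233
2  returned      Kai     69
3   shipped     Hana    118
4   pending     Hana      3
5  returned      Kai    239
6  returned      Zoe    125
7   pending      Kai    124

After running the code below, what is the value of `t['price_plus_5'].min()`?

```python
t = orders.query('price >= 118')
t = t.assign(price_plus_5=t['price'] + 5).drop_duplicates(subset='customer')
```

123

filter rows where price >= 118:
     status customer  price
0  returned      Zoe    130
1   pending      Eli    233
3   shipped     Hana    118
5  returned      Kai    239
6  returned      Zoe    125
7   pending      Kai    124
add column price_plus_5 = t['price'] + 5:
     status customer  price  price_plus_5
0  returned      Zoe    130           135
1   pending      Eli    233           238
3   shipped     Hana    118           123
5  returned      Kai    239           244
6  returned      Zoe    125           130
7   pending      Kai    124           129
drop duplicate customer (keep=first):
     status customer  price  price_plus_5
0  returned      Zoe    130           135
1   pending      Eli    233           238
3   shipped     Hana    118           123
5  returned      Kai    239           244
Finally, min of column 'price_plus_5' = 123.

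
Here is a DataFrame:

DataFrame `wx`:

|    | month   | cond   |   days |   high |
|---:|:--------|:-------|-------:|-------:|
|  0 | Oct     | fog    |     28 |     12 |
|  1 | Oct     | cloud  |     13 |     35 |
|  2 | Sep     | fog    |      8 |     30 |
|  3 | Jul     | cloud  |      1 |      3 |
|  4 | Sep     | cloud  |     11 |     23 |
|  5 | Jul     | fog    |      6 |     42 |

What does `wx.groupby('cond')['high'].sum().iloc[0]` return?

61

group by cond, sum of high:
cond
cloud    61
fog      84
Name: high, dtype: int64
Finally, value at position 0 = 61.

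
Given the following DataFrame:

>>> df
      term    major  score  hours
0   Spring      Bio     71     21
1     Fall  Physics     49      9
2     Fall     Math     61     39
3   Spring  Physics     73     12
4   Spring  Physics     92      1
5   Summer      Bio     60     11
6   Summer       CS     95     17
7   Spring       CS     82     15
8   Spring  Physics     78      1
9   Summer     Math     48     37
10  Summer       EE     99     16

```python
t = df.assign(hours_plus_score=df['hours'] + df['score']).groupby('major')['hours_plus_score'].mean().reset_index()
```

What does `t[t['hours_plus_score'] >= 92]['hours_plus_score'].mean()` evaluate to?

104.0

add column hours_plus_score = df['hours'] + df['score']:
      term    major  score  hours  hours_plus_score
0   Spring      Bio     71     21                92
1     Fall  Physics     49      9                58
2     Fall     Math     61     39               100
3   Spring  Physics     73     12                85
4   Spring  Physics     92      1                93
5   Summer      Bio     60     11                71
6   Summer       CS     95     17               112
7   Spring       CS     82     15                97
8   Spring  Physics     78      1                79
9   Summer     Math     48     37                85
10  Summer       EE     99     16               115
group by major, mean of hours_plus_score:
major
Bio         81.50
CS         104.50
EE         115.00
Math        92.50
Physics     78.75
Name: hours_plus_score, dtype: float64
reset_index():
     major  hours_plus_score
0      Bio             81.50
1       CS            104.50
2       EE            115.00
3     Math             92.50
4  Physics             78.75
filter rows where hours_plus_score >= 92:
  major  hours_plus_score
1    CS             104.5
2    EE             115.0
3  Math              92.5
Reading off the mean of column 'hours_plus_score', we get 104.0.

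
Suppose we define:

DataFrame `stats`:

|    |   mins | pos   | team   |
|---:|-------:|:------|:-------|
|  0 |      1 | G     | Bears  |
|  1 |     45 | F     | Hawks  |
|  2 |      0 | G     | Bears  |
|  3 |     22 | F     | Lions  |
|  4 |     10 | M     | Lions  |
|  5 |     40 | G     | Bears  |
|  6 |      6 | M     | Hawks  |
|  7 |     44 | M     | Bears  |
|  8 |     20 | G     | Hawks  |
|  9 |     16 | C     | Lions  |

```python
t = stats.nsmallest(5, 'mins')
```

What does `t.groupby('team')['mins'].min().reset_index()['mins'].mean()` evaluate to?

5.33333333333

take 5 rows with smallest mins:
   mins pos   team
2     0   G  Bears
0     1   G  Bears
6     6   M  Hawks
4    10   M  Lions
9    16   C  Lions
group by team, min of mins:
team
Bears     0
Hawks     6
Lions    10
Name: mins, dtype: int64
reset_index():
    team  mins
0  Bears     0
1  Hawks     6
2  Lions    10
Finally, mean of column 'mins' = 5.33333333333.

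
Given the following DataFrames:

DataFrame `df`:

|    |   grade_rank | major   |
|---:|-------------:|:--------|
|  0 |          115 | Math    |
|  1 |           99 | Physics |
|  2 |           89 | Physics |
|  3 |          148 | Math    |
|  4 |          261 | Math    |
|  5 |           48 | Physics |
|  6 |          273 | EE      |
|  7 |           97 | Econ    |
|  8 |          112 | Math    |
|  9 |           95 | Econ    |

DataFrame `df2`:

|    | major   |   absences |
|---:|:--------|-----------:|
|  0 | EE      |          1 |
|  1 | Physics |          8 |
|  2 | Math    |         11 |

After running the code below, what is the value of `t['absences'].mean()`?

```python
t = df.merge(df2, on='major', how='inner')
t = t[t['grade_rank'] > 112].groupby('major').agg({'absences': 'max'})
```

6.0

merge on 'major' (how='inner') → 8 rows:
   grade_rank    major  absences
0         115     Math        11
1          99  Physics         8
2          89  Physics         8
3         148     Math        11
4         261     Math        11
5          48  Physics         8
6         273       EE         1
7         112     Math        11
filter rows where grade_rank > 112:
   grade_rank major  absences
0         115  Math        11
3         148  Math        11
4         261  Math        11
6         273    EE         1
group by major, max of absences:
       absences
major          
EE            1
Math         11
So mean() = 6.0.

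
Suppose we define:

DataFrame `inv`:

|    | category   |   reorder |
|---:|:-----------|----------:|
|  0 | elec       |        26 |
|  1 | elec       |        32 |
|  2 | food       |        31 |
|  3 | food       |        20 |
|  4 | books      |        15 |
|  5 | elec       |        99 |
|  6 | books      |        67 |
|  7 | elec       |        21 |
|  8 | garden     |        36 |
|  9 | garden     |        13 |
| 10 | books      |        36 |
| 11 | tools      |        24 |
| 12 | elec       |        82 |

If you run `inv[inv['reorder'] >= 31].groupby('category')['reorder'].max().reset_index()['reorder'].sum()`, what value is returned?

filter rows where reorder >= 31:
   category  reorder
1      elec       32
2      food       31
5      elec       99
6     books       67
8    garden       36
10    books       36
12     elec       82
group by category, max of reorder:
category
books     67
elec      99
food      31
garden    36
Name: reorder, dtype: int64
reset_index():
  category  reorder
0    books       67
1     elec       99
2     food       31
3   garden       36
The sum of column 'reorder' is 233.

233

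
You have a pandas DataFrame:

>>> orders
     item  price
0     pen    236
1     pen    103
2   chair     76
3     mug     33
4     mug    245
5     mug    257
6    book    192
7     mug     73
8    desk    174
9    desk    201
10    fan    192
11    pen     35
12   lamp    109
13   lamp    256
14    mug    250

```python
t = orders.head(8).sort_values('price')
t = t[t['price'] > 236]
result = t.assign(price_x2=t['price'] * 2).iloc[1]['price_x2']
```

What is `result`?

514

take first 8 rows:
    item  price
0    pen    236
1    pen    103
2  chair     76
3    mug     33
4    mug    245
5    mug    257
6   book    192
7    mug     73
sort by price:
    item  price
3    mug     33
7    mug     73
2  chair     76
1    pen    103
6   book    192
0    pen    236
4    mug    245
5    mug    257
filter rows where price > 236:
  item  price
4  mug    245
5  mug    257
add column price_x2 = t['price'] * 2:
  item  price  price_x2
4  mug    245       490
5  mug    257       514
Finally, value at position 1, column 'price_x2' = 514.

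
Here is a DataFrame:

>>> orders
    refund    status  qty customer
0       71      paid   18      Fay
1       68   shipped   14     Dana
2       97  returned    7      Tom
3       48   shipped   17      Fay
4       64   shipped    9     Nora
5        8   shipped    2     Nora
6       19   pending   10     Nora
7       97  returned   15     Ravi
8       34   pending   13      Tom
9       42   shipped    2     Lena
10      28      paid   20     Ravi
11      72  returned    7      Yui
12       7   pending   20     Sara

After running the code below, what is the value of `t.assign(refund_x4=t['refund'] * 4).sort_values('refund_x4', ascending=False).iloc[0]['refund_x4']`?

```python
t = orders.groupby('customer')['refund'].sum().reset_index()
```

524

group by customer, sum of refund:
customer
Dana     68
Fay     119
Lena     42
Nora     91
Ravi    125
Sara      7
Tom     131
Yui      72
Name: refund, dtype: int64
reset_index():
  customer  refund
0     Dana      68
1      Fay     119
2     Lena      42
3     Nora      91
4     Ravi     125
5     Sara       7
6      Tom     131
7      Yui      72
add column refund_x4 = t['refund'] * 4:
  customer  refund  refund_x4
0     Dana      68        272
1      Fay     119        476
2     Lena      42        168
3     Nora      91        364
4     Ravi     125        500
5     Sara       7         28
6      Tom     131        524
7      Yui      72        288
sort by refund_x4 descending:
  customer  refund  refund_x4
6      Tom     131        524
4     Ravi     125        500
1      Fay     119        476
3     Nora      91        364
7      Yui      72        288
0     Dana      68        272
2     Lena      42        168
5     Sara       7         28
So iloc[0]['refund_x4'] = 524.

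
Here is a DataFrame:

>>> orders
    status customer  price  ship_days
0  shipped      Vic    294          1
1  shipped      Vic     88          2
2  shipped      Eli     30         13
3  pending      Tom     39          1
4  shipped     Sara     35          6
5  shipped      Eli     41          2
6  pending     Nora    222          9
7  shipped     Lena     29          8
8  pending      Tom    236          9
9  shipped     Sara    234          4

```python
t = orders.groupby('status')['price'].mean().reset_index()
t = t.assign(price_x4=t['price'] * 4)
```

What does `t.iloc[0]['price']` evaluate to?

group by status, mean of price:
status
pending    165.666667
shipped    107.285714
Name: price, dtype: float64
reset_index():
    status       price
0  pending  165.666667
1  shipped  107.285714
add column price_x4 = t['price'] * 4:
    status       price    price_x4
0  pending  165.666667  662.666667
1  shipped  107.285714  429.142857
So iloc[0]['price'] = 165.666666667.

165.666666667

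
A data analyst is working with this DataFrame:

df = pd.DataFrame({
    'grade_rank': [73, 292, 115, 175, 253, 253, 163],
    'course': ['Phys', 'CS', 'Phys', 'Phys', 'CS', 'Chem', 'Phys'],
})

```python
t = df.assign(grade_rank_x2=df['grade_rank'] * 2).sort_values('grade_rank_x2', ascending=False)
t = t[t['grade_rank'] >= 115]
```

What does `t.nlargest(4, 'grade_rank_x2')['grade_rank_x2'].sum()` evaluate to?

add column grade_rank_x2 = df['grade_rank'] * 2:
   grade_rank course  grade_rank_x2
0          73   Phys            146
1         292     CS            584
2         115   Phys            230
3         175   Phys            350
4         253     CS            506
5         253   Chem            506
6         163   Phys            326
sort by grade_rank_x2 descending:
   grade_rank course  grade_rank_x2
1         292     CS            584
4         253     CS            506
5         253   Chem            506
3         175   Phys            350
6         163   Phys            326
2         115   Phys            230
0          73   Phys            146
filter rows where grade_rank >= 115:
   grade_rank course  grade_rank_x2
1         292     CS            584
4         253     CS            506
5         253   Chem            506
3         175   Phys            350
6         163   Phys            326
2         115   Phys            230
take 4 rows with largest grade_rank_x2:
   grade_rank course  grade_rank_x2
1         292     CS            584
4         253     CS            506
5         253   Chem            506
3         175   Phys            350
sum of column 'grade_rank_x2' → 1946

1946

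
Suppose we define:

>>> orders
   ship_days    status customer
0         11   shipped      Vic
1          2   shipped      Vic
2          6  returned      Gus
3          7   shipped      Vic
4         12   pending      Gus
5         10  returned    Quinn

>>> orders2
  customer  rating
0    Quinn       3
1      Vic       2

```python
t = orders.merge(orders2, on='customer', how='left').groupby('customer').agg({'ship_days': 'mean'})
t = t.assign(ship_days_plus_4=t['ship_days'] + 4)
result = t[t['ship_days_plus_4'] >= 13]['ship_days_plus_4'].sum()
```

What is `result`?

merge on 'customer' (how='left') → 6 rows:
   ship_days    status customer  rating
0         11   shipped      Vic     2.0
1          2   shipped      Vic     2.0
2          6  returned      Gus     NaN
3          7   shipped      Vic     2.0
4         12   pending      Gus     NaN
5         10  returned    Quinn     3.0
group by customer, mean of ship_days:
          ship_days
customer           
Gus        9.000000
Quinn     10.000000
Vic        6.666667
add column ship_days_plus_4 = t['ship_days'] + 4:
          ship_days  ship_days_plus_4
customer                             
Gus        9.000000         13.000000
Quinn     10.000000         14.000000
Vic        6.666667         10.666667
filter rows where ship_days_plus_4 >= 13:
          ship_days  ship_days_plus_4
customer                             
Gus             9.0              13.0
Quinn          10.0              14.0

27.0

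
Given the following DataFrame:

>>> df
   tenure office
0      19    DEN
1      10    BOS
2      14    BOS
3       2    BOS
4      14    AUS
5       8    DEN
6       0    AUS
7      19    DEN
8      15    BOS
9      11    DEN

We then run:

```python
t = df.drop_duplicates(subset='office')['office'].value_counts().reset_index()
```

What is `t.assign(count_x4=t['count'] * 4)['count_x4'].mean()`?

4.0

drop duplicate office (keep=first):
   tenure office
0      19    DEN
1      10    BOS
4      14    AUS
value_counts of office:
office
DEN    1
BOS    1
AUS    1
Name: count, dtype: int64
reset_index():
  office  count
0    DEN      1
1    BOS      1
2    AUS      1
add column count_x4 = t['count'] * 4:
  office  count  count_x4
0    DEN      1         4
1    BOS      1         4
2    AUS      1         4
Hence 4.0.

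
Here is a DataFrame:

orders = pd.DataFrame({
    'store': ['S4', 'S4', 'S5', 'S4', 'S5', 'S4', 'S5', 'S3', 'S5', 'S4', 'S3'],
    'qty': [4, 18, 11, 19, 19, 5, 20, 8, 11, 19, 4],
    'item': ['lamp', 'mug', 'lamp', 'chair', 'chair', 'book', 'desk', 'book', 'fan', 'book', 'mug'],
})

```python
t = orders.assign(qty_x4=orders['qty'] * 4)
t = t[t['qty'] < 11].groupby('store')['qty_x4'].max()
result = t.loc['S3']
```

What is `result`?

add column qty_x4 = orders['qty'] * 4:
   store  qty   item  qty_x4
0     S4    4   lamp      16
1     S4   18    mug      72
2     S5   11   lamp      44
3     S4   19  chair      76
4     S5   19  chair      76
5     S4    5   book      20
6     S5   20   desk      80
7     S3    8   book      32
8     S5   11    fan      44
9     S4   19   book      76
10    S3    4    mug      16
filter rows where qty < 11:
   store  qty  item  qty_x4
0     S4    4  lamp      16
5     S4    5  book      20
7     S3    8  book      32
10    S3    4   mug      16
group by store, max of qty_x4:
store
S3    32
S4    20
Name: qty_x4, dtype: int64

32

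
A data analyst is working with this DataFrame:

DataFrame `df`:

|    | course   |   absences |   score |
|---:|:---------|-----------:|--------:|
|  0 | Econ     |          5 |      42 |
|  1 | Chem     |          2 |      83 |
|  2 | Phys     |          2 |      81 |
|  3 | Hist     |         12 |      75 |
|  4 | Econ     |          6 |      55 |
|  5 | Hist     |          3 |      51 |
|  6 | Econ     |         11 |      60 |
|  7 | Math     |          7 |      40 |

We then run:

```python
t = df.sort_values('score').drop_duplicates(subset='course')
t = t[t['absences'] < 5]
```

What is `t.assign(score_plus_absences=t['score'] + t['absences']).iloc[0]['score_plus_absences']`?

54

sort by score:
  course  absences  score
7   Math         7     40
0   Econ         5     42
5   Hist         3     51
4   Econ         6     55
6   Econ        11     60
3   Hist        12     75
2   Phys         2     81
1   Chem         2     83
drop duplicate course (keep=first):
  course  absences  score
7   Math         7     40
0   Econ         5     42
5   Hist         3     51
2   Phys         2     81
1   Chem         2     83
filter rows where absences < 5:
  course  absences  score
5   Hist         3     51
2   Phys         2     81
1   Chem         2     83
add column score_plus_absences = t['score'] + t['absences']:
  course  absences  score  score_plus_absences
5   Hist         3     51                   54
2   Phys         2     81                   83
1   Chem         2     83                   85
Finally, value at position 0, column 'score_plus_absences' = 54.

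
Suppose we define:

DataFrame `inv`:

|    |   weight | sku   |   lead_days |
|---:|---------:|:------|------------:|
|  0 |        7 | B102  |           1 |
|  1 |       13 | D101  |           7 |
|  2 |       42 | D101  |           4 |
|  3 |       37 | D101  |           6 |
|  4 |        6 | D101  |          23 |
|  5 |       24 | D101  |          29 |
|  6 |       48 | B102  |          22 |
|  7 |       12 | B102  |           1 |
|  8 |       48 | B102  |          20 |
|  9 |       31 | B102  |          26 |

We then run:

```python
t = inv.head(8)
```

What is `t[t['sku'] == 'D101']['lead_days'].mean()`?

13.8

take first 8 rows:
   weight   sku  lead_days
0       7  B102          1
1      13  D101          7
2      42  D101          4
3      37  D101          6
4       6  D101         23
5      24  D101         29
6      48  B102         22
7      12  B102          1
filter rows where sku == 'D101':
   weight   sku  lead_days
1      13  D101          7
2      42  D101          4
3      37  D101          6
4       6  D101         23
5      24  D101         29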